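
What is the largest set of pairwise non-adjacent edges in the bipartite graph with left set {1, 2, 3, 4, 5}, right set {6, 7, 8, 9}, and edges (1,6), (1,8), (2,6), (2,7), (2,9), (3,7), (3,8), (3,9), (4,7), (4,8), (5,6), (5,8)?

Step 1: List the neighbors of each left vertex:
  1: 6, 8
  2: 6, 7, 9
  3: 7, 8, 9
  4: 7, 8
  5: 6, 8

Step 2: Greedily match left vertices, then look for augmenting paths:
  Match 1 -- 6
  Match 2 -- 9
  Match 3 -- 8
  Match 4 -- 7
  No augmenting path remains.

Step 3: Verify this is maximum:
  Matching size 4 = min(|L|, |R|) = min(5, 4), which is an upper bound, so this matching is maximum.

Maximum matching: {(1,6), (2,9), (3,8), (4,7)}
Size: 4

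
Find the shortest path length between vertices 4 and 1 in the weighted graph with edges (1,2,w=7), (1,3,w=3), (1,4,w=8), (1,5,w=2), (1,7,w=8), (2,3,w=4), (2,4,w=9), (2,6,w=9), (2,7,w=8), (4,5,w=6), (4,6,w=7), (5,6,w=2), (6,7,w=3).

Step 1: Build adjacency list with weights:
  1: 2(w=7), 3(w=3), 4(w=8), 5(w=2), 7(w=8)
  2: 1(w=7), 3(w=4), 4(w=9), 6(w=9), 7(w=8)
  3: 1(w=3), 2(w=4)
  4: 1(w=8), 2(w=9), 5(w=6), 6(w=7)
  5: 1(w=2), 4(w=6), 6(w=2)
  6: 2(w=9), 4(w=7), 5(w=2), 7(w=3)
  7: 1(w=8), 2(w=8), 6(w=3)

Step 2: Apply Dijkstra's algorithm from vertex 4:
  Visit vertex 4 (distance=0)
    Update dist[1] = 8
    Update dist[2] = 9
    Update dist[5] = 6
    Update dist[6] = 7
  Visit vertex 5 (distance=6)
  Visit vertex 6 (distance=7)
    Update dist[7] = 10
  Visit vertex 1 (distance=8)
    Update dist[3] = 11

Step 3: Shortest path: 4 -> 1
Total weight: 8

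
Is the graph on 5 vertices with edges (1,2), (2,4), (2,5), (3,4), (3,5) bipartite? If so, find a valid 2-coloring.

Step 1: Attempt 2-coloring using BFS:
  Start at vertex 1, assign color 0
  Color vertex 2 with color 1 (neighbor of 1)
  Color vertex 4 with color 0 (neighbor of 2)
  Color vertex 5 with color 0 (neighbor of 2)
  Color vertex 3 with color 1 (neighbor of 4)

Step 2: 2-coloring succeeded. No conflicts found.
  Set A (color 0): {1, 4, 5}
  Set B (color 1): {2, 3}

The graph is bipartite with partition {1, 4, 5}, {2, 3}.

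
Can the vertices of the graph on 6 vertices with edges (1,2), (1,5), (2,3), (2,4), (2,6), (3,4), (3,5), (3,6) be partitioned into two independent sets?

Step 1: Attempt 2-coloring using BFS:
  Start at vertex 1, assign color 0
  Color vertex 2 with color 1 (neighbor of 1)
  Color vertex 5 with color 1 (neighbor of 1)
  Color vertex 3 with color 0 (neighbor of 2)
  Color vertex 4 with color 0 (neighbor of 2)
  Color vertex 6 with color 0 (neighbor of 2)

Step 2: Conflict found! Vertices 3 and 4 are adjacent but have the same color.
This means the graph contains an odd cycle.

The graph is NOT bipartite.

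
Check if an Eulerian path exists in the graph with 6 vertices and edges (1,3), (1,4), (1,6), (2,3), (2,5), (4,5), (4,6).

Step 1: Find the degree of each vertex:
  deg(1) = 3
  deg(2) = 2
  deg(3) = 2
  deg(4) = 3
  deg(5) = 2
  deg(6) = 2

Step 2: Count vertices with odd degree:
  Odd-degree vertices: 1, 4 (2 total)

Step 3: Apply Euler's theorem:
  - Eulerian circuit exists iff graph is connected and all vertices have even degree
  - Eulerian path exists iff graph is connected and has 0 or 2 odd-degree vertices

Graph is connected with exactly 2 odd-degree vertices (1, 4).
Eulerian path exists (starting and ending at the odd-degree vertices), but no Eulerian circuit.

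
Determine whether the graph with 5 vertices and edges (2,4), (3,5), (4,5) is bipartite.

Step 1: Attempt 2-coloring using BFS:
  Start at vertex 1, assign color 0
  Start new component at vertex 2, assign color 0
  Color vertex 4 with color 1 (neighbor of 2)
  Color vertex 5 with color 0 (neighbor of 4)
  Color vertex 3 with color 1 (neighbor of 5)

Step 2: 2-coloring succeeded. No conflicts found.
  Set A (color 0): {1, 2, 5}
  Set B (color 1): {3, 4}

The graph is bipartite with partition {1, 2, 5}, {3, 4}.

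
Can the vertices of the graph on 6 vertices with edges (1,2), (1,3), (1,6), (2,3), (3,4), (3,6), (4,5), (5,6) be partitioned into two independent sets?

Step 1: Attempt 2-coloring using BFS:
  Start at vertex 1, assign color 0
  Color vertex 2 with color 1 (neighbor of 1)
  Color vertex 3 with color 1 (neighbor of 1)
  Color vertex 6 with color 1 (neighbor of 1)

Step 2: Conflict found! Vertices 2 and 3 are adjacent but have the same color.
This means the graph contains an odd cycle.

The graph is NOT bipartite.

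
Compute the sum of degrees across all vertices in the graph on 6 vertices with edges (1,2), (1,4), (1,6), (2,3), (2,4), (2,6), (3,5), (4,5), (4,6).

Step 1: Count edges incident to each vertex:
  deg(1) = 3 (neighbors: 2, 4, 6)
  deg(2) = 4 (neighbors: 1, 3, 4, 6)
  deg(3) = 2 (neighbors: 2, 5)
  deg(4) = 4 (neighbors: 1, 2, 5, 6)
  deg(5) = 2 (neighbors: 3, 4)
  deg(6) = 3 (neighbors: 1, 2, 4)

Step 2: Sum all degrees:
  3 + 4 + 2 + 4 + 2 + 3 = 18

Verification: sum of degrees = 2 * |E| = 2 * 9 = 18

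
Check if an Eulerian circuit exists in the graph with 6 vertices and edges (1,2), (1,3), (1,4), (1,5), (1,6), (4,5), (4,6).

Step 1: Find the degree of each vertex:
  deg(1) = 5
  deg(2) = 1
  deg(3) = 1
  deg(4) = 3
  deg(5) = 2
  deg(6) = 2

Step 2: Count vertices with odd degree:
  Odd-degree vertices: 1, 2, 3, 4 (4 total)

Step 3: Apply Euler's theorem:
  - Eulerian circuit exists iff graph is connected and all vertices have even degree
  - Eulerian path exists iff graph is connected and has 0 or 2 odd-degree vertices

Graph has 4 odd-degree vertices (need 0 or 2).
Neither Eulerian path nor Eulerian circuit exists.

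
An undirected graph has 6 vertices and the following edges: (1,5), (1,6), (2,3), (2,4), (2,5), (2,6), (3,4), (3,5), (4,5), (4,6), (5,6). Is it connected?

Step 1: Build adjacency list from edges:
  1: 5, 6
  2: 3, 4, 5, 6
  3: 2, 4, 5
  4: 2, 3, 5, 6
  5: 1, 2, 3, 4, 6
  6: 1, 2, 4, 5

Step 2: Run BFS/DFS from vertex 1:
  Visited: {1, 5, 6, 2, 3, 4}
  Reached 6 of 6 vertices

Step 3: All 6 vertices reached from vertex 1, so the graph is connected.
Answer: Yes, the graph is connected.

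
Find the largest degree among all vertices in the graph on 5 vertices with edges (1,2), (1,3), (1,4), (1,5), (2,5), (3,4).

Step 1: Count edges incident to each vertex:
  deg(1) = 4 (neighbors: 2, 3, 4, 5)
  deg(2) = 2 (neighbors: 1, 5)
  deg(3) = 2 (neighbors: 1, 4)
  deg(4) = 2 (neighbors: 1, 3)
  deg(5) = 2 (neighbors: 1, 2)

Step 2: Find maximum:
  max(4, 2, 2, 2, 2) = 4 (vertex 1)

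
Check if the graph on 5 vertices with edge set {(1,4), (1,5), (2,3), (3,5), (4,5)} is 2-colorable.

Step 1: Attempt 2-coloring using BFS:
  Start at vertex 1, assign color 0
  Color vertex 4 with color 1 (neighbor of 1)
  Color vertex 5 with color 1 (neighbor of 1)

Step 2: Conflict found! Vertices 4 and 5 are adjacent but have the same color.
This means the graph contains an odd cycle.

The graph is NOT bipartite.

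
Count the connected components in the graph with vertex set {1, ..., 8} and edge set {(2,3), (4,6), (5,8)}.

Step 1: Build adjacency list from edges:
  1: (none)
  2: 3
  3: 2
  4: 6
  5: 8
  6: 4
  7: (none)
  8: 5

Step 2: Run BFS/DFS from vertex 1:
  Visited: {1}
  Reached 1 of 8 vertices

Step 3: Only 1 of 8 vertices reached. Graph is disconnected.
Connected components: {1}, {2, 3}, {4, 6}, {5, 8}, {7}
Number of connected components: 5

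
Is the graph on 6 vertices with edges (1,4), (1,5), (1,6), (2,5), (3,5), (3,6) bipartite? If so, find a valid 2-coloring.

Step 1: Attempt 2-coloring using BFS:
  Start at vertex 1, assign color 0
  Color vertex 4 with color 1 (neighbor of 1)
  Color vertex 5 with color 1 (neighbor of 1)
  Color vertex 6 with color 1 (neighbor of 1)
  Color vertex 2 with color 0 (neighbor of 5)
  Color vertex 3 with color 0 (neighbor of 5)

Step 2: 2-coloring succeeded. No conflicts found.
  Set A (color 0): {1, 2, 3}
  Set B (color 1): {4, 5, 6}

The graph is bipartite with partition {1, 2, 3}, {4, 5, 6}.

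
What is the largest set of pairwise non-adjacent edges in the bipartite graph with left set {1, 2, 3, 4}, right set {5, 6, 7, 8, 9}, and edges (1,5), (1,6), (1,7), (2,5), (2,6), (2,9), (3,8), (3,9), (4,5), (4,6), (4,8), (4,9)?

Step 1: List the neighbors of each left vertex:
  1: 5, 6, 7
  2: 5, 6, 9
  3: 8, 9
  4: 5, 6, 8, 9

Step 2: Greedily match left vertices, then look for augmenting paths:
  Match 1 -- 5
  Match 2 -- 6
  Match 3 -- 8
  Match 4 -- 9
  No augmenting path remains.

Step 3: Verify this is maximum:
  Matching size 4 = min(|L|, |R|) = min(4, 5), which is an upper bound, so this matching is maximum.

Maximum matching: {(1,5), (2,6), (3,8), (4,9)}
Size: 4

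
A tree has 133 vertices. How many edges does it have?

A tree on n vertices always has exactly n - 1 edges.
For n = 133: edges = 133 - 1 = 132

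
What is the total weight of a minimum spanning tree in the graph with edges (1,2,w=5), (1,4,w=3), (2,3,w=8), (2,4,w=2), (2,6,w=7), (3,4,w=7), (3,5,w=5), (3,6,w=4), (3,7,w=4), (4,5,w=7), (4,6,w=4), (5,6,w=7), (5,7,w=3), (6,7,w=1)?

Apply Kruskal's algorithm (sort edges by weight, add if no cycle):

Sorted edges by weight:
  (6,7) w=1
  (2,4) w=2
  (1,4) w=3
  (5,7) w=3
  (3,7) w=4
  (3,6) w=4
  (4,6) w=4
  (1,2) w=5
  (3,5) w=5
  (2,6) w=7
  (3,4) w=7
  (4,5) w=7
  (5,6) w=7
  (2,3) w=8

Add edge (6,7) w=1 -- no cycle. Running total: 1
Add edge (2,4) w=2 -- no cycle. Running total: 3
Add edge (1,4) w=3 -- no cycle. Running total: 6
Add edge (5,7) w=3 -- no cycle. Running total: 9
Add edge (3,7) w=4 -- no cycle. Running total: 13
Skip edge (3,6) w=4 -- would create cycle
Add edge (4,6) w=4 -- no cycle. Running total: 17

MST edges: (6,7,w=1), (2,4,w=2), (1,4,w=3), (5,7,w=3), (3,7,w=4), (4,6,w=4)
Total MST weight: 1 + 2 + 3 + 3 + 4 + 4 = 17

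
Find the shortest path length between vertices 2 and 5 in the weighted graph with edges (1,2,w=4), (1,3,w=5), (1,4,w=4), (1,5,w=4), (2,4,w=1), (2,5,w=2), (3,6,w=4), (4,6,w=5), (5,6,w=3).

Step 1: Build adjacency list with weights:
  1: 2(w=4), 3(w=5), 4(w=4), 5(w=4)
  2: 1(w=4), 4(w=1), 5(w=2)
  3: 1(w=5), 6(w=4)
  4: 1(w=4), 2(w=1), 6(w=5)
  5: 1(w=4), 2(w=2), 6(w=3)
  6: 3(w=4), 4(w=5), 5(w=3)

Step 2: Apply Dijkstra's algorithm from vertex 2:
  Visit vertex 2 (distance=0)
    Update dist[1] = 4
    Update dist[4] = 1
    Update dist[5] = 2
  Visit vertex 4 (distance=1)
    Update dist[6] = 6
  Visit vertex 5 (distance=2)
    Update dist[6] = 5

Step 3: Shortest path: 2 -> 5
Total weight: 2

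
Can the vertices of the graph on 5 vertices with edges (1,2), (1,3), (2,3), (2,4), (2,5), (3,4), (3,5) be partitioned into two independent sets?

Step 1: Attempt 2-coloring using BFS:
  Start at vertex 1, assign color 0
  Color vertex 2 with color 1 (neighbor of 1)
  Color vertex 3 with color 1 (neighbor of 1)

Step 2: Conflict found! Vertices 2 and 3 are adjacent but have the same color.
This means the graph contains an odd cycle.

The graph is NOT bipartite.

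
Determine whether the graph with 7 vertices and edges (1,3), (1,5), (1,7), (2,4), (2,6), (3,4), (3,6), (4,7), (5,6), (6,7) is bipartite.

Step 1: Attempt 2-coloring using BFS:
  Start at vertex 1, assign color 0
  Color vertex 3 with color 1 (neighbor of 1)
  Color vertex 5 with color 1 (neighbor of 1)
  Color vertex 7 with color 1 (neighbor of 1)
  Color vertex 4 with color 0 (neighbor of 3)
  Color vertex 6 with color 0 (neighbor of 3)
  Color vertex 2 with color 1 (neighbor of 4)

Step 2: 2-coloring succeeded. No conflicts found.
  Set A (color 0): {1, 4, 6}
  Set B (color 1): {2, 3, 5, 7}

The graph is bipartite with partition {1, 4, 6}, {2, 3, 5, 7}.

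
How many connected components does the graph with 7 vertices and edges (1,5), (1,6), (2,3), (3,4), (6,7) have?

Step 1: Build adjacency list from edges:
  1: 5, 6
  2: 3
  3: 2, 4
  4: 3
  5: 1
  6: 1, 7
  7: 6

Step 2: Run BFS/DFS from vertex 1:
  Visited: {1, 5, 6, 7}
  Reached 4 of 7 vertices

Step 3: Only 4 of 7 vertices reached. Graph is disconnected.
Connected components: {1, 5, 6, 7}, {2, 3, 4}
Number of connected components: 2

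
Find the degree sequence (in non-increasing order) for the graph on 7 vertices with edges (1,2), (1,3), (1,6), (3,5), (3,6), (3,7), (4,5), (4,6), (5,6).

Step 1: Count edges incident to each vertex:
  deg(1) = 3 (neighbors: 2, 3, 6)
  deg(2) = 1 (neighbors: 1)
  deg(3) = 4 (neighbors: 1, 5, 6, 7)
  deg(4) = 2 (neighbors: 5, 6)
  deg(5) = 3 (neighbors: 3, 4, 6)
  deg(6) = 4 (neighbors: 1, 3, 4, 5)
  deg(7) = 1 (neighbors: 3)

Step 2: Sort degrees in non-increasing order:
  Degrees: [3, 1, 4, 2, 3, 4, 1] -> sorted: [4, 4, 3, 3, 2, 1, 1]

Degree sequence: [4, 4, 3, 3, 2, 1, 1]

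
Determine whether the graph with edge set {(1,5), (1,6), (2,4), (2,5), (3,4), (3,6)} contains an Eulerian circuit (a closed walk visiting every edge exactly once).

Step 1: Find the degree of each vertex:
  deg(1) = 2
  deg(2) = 2
  deg(3) = 2
  deg(4) = 2
  deg(5) = 2
  deg(6) = 2

Step 2: Count vertices with odd degree:
  All vertices have even degree (0 odd-degree vertices)

Step 3: Apply Euler's theorem:
  - Eulerian circuit exists iff graph is connected and all vertices have even degree
  - Eulerian path exists iff graph is connected and has 0 or 2 odd-degree vertices

Graph is connected with 0 odd-degree vertices.
Both Eulerian circuit and Eulerian path exist.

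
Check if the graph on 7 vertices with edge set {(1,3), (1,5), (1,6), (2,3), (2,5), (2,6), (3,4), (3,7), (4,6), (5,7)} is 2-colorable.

Step 1: Attempt 2-coloring using BFS:
  Start at vertex 1, assign color 0
  Color vertex 3 with color 1 (neighbor of 1)
  Color vertex 5 with color 1 (neighbor of 1)
  Color vertex 6 with color 1 (neighbor of 1)
  Color vertex 2 with color 0 (neighbor of 3)
  Color vertex 4 with color 0 (neighbor of 3)
  Color vertex 7 with color 0 (neighbor of 3)

Step 2: 2-coloring succeeded. No conflicts found.
  Set A (color 0): {1, 2, 4, 7}
  Set B (color 1): {3, 5, 6}

The graph is bipartite with partition {1, 2, 4, 7}, {3, 5, 6}.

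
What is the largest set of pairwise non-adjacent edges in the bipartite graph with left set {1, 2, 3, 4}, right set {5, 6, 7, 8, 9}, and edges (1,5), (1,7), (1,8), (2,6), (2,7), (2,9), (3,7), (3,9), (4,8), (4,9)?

Step 1: List the neighbors of each left vertex:
  1: 5, 7, 8
  2: 6, 7, 9
  3: 7, 9
  4: 8, 9

Step 2: Greedily match left vertices, then look for augmenting paths:
  Match 1 -- 5
  Match 2 -- 6
  Match 3 -- 7
  Match 4 -- 8
  No augmenting path remains.

Step 3: Verify this is maximum:
  Matching size 4 = min(|L|, |R|) = min(4, 5), which is an upper bound, so this matching is maximum.

Maximum matching: {(1,5), (2,6), (3,7), (4,8)}
Size: 4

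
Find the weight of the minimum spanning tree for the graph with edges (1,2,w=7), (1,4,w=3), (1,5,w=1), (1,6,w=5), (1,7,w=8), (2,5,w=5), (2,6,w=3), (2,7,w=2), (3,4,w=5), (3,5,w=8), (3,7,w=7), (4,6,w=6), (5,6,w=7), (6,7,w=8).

Apply Kruskal's algorithm (sort edges by weight, add if no cycle):

Sorted edges by weight:
  (1,5) w=1
  (2,7) w=2
  (1,4) w=3
  (2,6) w=3
  (1,6) w=5
  (2,5) w=5
  (3,4) w=5
  (4,6) w=6
  (1,2) w=7
  (3,7) w=7
  (5,6) w=7
  (1,7) w=8
  (3,5) w=8
  (6,7) w=8

Add edge (1,5) w=1 -- no cycle. Running total: 1
Add edge (2,7) w=2 -- no cycle. Running total: 3
Add edge (1,4) w=3 -- no cycle. Running total: 6
Add edge (2,6) w=3 -- no cycle. Running total: 9
Add edge (1,6) w=5 -- no cycle. Running total: 14
Skip edge (2,5) w=5 -- would create cycle
Add edge (3,4) w=5 -- no cycle. Running total: 19

MST edges: (1,5,w=1), (2,7,w=2), (1,4,w=3), (2,6,w=3), (1,6,w=5), (3,4,w=5)
Total MST weight: 1 + 2 + 3 + 3 + 5 + 5 = 19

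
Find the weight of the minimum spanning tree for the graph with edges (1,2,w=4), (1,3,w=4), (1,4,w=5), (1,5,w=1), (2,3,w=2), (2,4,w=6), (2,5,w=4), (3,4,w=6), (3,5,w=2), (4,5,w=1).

Apply Kruskal's algorithm (sort edges by weight, add if no cycle):

Sorted edges by weight:
  (1,5) w=1
  (4,5) w=1
  (2,3) w=2
  (3,5) w=2
  (1,3) w=4
  (1,2) w=4
  (2,5) w=4
  (1,4) w=5
  (2,4) w=6
  (3,4) w=6

Add edge (1,5) w=1 -- no cycle. Running total: 1
Add edge (4,5) w=1 -- no cycle. Running total: 2
Add edge (2,3) w=2 -- no cycle. Running total: 4
Add edge (3,5) w=2 -- no cycle. Running total: 6

MST edges: (1,5,w=1), (4,5,w=1), (2,3,w=2), (3,5,w=2)
Total MST weight: 1 + 1 + 2 + 2 = 6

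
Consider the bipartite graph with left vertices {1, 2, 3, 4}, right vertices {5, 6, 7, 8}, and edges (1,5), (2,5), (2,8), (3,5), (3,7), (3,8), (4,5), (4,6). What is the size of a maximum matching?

Step 1: List the neighbors of each left vertex:
  1: 5
  2: 5, 8
  3: 5, 7, 8
  4: 5, 6

Step 2: Greedily match left vertices, then look for augmenting paths:
  Match 1 -- 5
  Match 2 -- 8
  Match 3 -- 7
  Match 4 -- 6
  No augmenting path remains.

Step 3: Verify this is maximum:
  Matching size 4 = min(|L|, |R|) = min(4, 4), which is an upper bound, so this matching is maximum.

Maximum matching: {(1,5), (2,8), (3,7), (4,6)}
Size: 4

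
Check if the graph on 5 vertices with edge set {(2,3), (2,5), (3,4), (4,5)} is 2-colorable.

Step 1: Attempt 2-coloring using BFS:
  Start at vertex 1, assign color 0
  Start new component at vertex 2, assign color 0
  Color vertex 3 with color 1 (neighbor of 2)
  Color vertex 5 with color 1 (neighbor of 2)
  Color vertex 4 with color 0 (neighbor of 3)

Step 2: 2-coloring succeeded. No conflicts found.
  Set A (color 0): {1, 2, 4}
  Set B (color 1): {3, 5}

The graph is bipartite with partition {1, 2, 4}, {3, 5}.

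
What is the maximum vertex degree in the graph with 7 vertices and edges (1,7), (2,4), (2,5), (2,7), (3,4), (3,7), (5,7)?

Step 1: Count edges incident to each vertex:
  deg(1) = 1 (neighbors: 7)
  deg(2) = 3 (neighbors: 4, 5, 7)
  deg(3) = 2 (neighbors: 4, 7)
  deg(4) = 2 (neighbors: 2, 3)
  deg(5) = 2 (neighbors: 2, 7)
  deg(6) = 0 (neighbors: none)
  deg(7) = 4 (neighbors: 1, 2, 3, 5)

Step 2: Find maximum:
  max(1, 3, 2, 2, 2, 0, 4) = 4 (vertex 7)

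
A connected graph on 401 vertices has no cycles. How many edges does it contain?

A tree on n vertices always has exactly n - 1 edges.
For n = 401: edges = 401 - 1 = 400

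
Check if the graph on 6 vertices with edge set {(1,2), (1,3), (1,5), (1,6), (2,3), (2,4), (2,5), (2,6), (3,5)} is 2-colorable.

Step 1: Attempt 2-coloring using BFS:
  Start at vertex 1, assign color 0
  Color vertex 2 with color 1 (neighbor of 1)
  Color vertex 3 with color 1 (neighbor of 1)
  Color vertex 5 with color 1 (neighbor of 1)
  Color vertex 6 with color 1 (neighbor of 1)

Step 2: Conflict found! Vertices 2 and 3 are adjacent but have the same color.
This means the graph contains an odd cycle.

The graph is NOT bipartite.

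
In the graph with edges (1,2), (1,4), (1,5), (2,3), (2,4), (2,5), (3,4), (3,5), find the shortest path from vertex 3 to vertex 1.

Step 1: Build adjacency list:
  1: 2, 4, 5
  2: 1, 3, 4, 5
  3: 2, 4, 5
  4: 1, 2, 3
  5: 1, 2, 3

Step 2: BFS from vertex 3 to find shortest path to 1:
  vertex 2 reached at distance 1
  vertex 4 reached at distance 1
  vertex 5 reached at distance 1
  vertex 1 reached at distance 2

Step 3: Shortest path: 3 -> 5 -> 1
Path length: 2 edges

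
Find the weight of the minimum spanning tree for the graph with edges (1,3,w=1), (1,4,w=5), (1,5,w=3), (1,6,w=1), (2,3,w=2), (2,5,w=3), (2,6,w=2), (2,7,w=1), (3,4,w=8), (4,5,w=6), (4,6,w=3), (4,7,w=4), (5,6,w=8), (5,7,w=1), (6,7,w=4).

Apply Kruskal's algorithm (sort edges by weight, add if no cycle):

Sorted edges by weight:
  (1,6) w=1
  (1,3) w=1
  (2,7) w=1
  (5,7) w=1
  (2,6) w=2
  (2,3) w=2
  (1,5) w=3
  (2,5) w=3
  (4,6) w=3
  (4,7) w=4
  (6,7) w=4
  (1,4) w=5
  (4,5) w=6
  (3,4) w=8
  (5,6) w=8

Add edge (1,6) w=1 -- no cycle. Running total: 1
Add edge (1,3) w=1 -- no cycle. Running total: 2
Add edge (2,7) w=1 -- no cycle. Running total: 3
Add edge (5,7) w=1 -- no cycle. Running total: 4
Add edge (2,6) w=2 -- no cycle. Running total: 6
Skip edge (2,3) w=2 -- would create cycle
Skip edge (1,5) w=3 -- would create cycle
Skip edge (2,5) w=3 -- would create cycle
Add edge (4,6) w=3 -- no cycle. Running total: 9

MST edges: (1,6,w=1), (1,3,w=1), (2,7,w=1), (5,7,w=1), (2,6,w=2), (4,6,w=3)
Total MST weight: 1 + 1 + 1 + 1 + 2 + 3 = 9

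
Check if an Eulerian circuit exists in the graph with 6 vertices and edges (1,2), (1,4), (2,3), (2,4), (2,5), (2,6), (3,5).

Step 1: Find the degree of each vertex:
  deg(1) = 2
  deg(2) = 5
  deg(3) = 2
  deg(4) = 2
  deg(5) = 2
  deg(6) = 1

Step 2: Count vertices with odd degree:
  Odd-degree vertices: 2, 6 (2 total)

Step 3: Apply Euler's theorem:
  - Eulerian circuit exists iff graph is connected and all vertices have even degree
  - Eulerian path exists iff graph is connected and has 0 or 2 odd-degree vertices

Graph is connected with exactly 2 odd-degree vertices (2, 6).
Eulerian path exists (starting and ending at the odd-degree vertices), but no Eulerian circuit.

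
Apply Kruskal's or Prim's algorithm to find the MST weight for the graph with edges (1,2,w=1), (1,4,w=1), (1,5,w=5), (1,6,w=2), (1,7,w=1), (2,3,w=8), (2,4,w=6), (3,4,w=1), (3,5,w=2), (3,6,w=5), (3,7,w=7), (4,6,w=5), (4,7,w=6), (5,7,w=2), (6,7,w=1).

Apply Kruskal's algorithm (sort edges by weight, add if no cycle):

Sorted edges by weight:
  (1,7) w=1
  (1,2) w=1
  (1,4) w=1
  (3,4) w=1
  (6,7) w=1
  (1,6) w=2
  (3,5) w=2
  (5,7) w=2
  (1,5) w=5
  (3,6) w=5
  (4,6) w=5
  (2,4) w=6
  (4,7) w=6
  (3,7) w=7
  (2,3) w=8

Add edge (1,7) w=1 -- no cycle. Running total: 1
Add edge (1,2) w=1 -- no cycle. Running total: 2
Add edge (1,4) w=1 -- no cycle. Running total: 3
Add edge (3,4) w=1 -- no cycle. Running total: 4
Add edge (6,7) w=1 -- no cycle. Running total: 5
Skip edge (1,6) w=2 -- would create cycle
Add edge (3,5) w=2 -- no cycle. Running total: 7

MST edges: (1,7,w=1), (1,2,w=1), (1,4,w=1), (3,4,w=1), (6,7,w=1), (3,5,w=2)
Total MST weight: 1 + 1 + 1 + 1 + 1 + 2 = 7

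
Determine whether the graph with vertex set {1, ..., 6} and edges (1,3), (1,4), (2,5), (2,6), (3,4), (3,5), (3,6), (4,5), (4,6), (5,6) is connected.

Step 1: Build adjacency list from edges:
  1: 3, 4
  2: 5, 6
  3: 1, 4, 5, 6
  4: 1, 3, 5, 6
  5: 2, 3, 4, 6
  6: 2, 3, 4, 5

Step 2: Run BFS/DFS from vertex 1:
  Visited: {1, 3, 4, 5, 6, 2}
  Reached 6 of 6 vertices

Step 3: All 6 vertices reached from vertex 1, so the graph is connected.
Answer: Yes, the graph is connected.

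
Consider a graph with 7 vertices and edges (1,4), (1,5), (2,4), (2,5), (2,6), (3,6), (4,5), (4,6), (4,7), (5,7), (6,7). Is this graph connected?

Step 1: Build adjacency list from edges:
  1: 4, 5
  2: 4, 5, 6
  3: 6
  4: 1, 2, 5, 6, 7
  5: 1, 2, 4, 7
  6: 2, 3, 4, 7
  7: 4, 5, 6

Step 2: Run BFS/DFS from vertex 1:
  Visited: {1, 4, 5, 2, 6, 7, 3}
  Reached 7 of 7 vertices

Step 3: All 7 vertices reached from vertex 1, so the graph is connected.
Answer: Yes, the graph is connected.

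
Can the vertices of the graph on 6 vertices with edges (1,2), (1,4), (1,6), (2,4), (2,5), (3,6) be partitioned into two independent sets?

Step 1: Attempt 2-coloring using BFS:
  Start at vertex 1, assign color 0
  Color vertex 2 with color 1 (neighbor of 1)
  Color vertex 4 with color 1 (neighbor of 1)
  Color vertex 6 with color 1 (neighbor of 1)

Step 2: Conflict found! Vertices 2 and 4 are adjacent but have the same color.
This means the graph contains an odd cycle.

The graph is NOT bipartite.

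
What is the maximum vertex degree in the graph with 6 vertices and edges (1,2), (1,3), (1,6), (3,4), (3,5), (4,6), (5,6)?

Step 1: Count edges incident to each vertex:
  deg(1) = 3 (neighbors: 2, 3, 6)
  deg(2) = 1 (neighbors: 1)
  deg(3) = 3 (neighbors: 1, 4, 5)
  deg(4) = 2 (neighbors: 3, 6)
  deg(5) = 2 (neighbors: 3, 6)
  deg(6) = 3 (neighbors: 1, 4, 5)

Step 2: Find maximum:
  max(3, 1, 3, 2, 2, 3) = 3 (vertex 1)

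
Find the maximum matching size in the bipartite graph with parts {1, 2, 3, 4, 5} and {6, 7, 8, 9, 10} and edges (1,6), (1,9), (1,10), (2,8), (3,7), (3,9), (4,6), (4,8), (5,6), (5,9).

Step 1: List the neighbors of each left vertex:
  1: 6, 9, 10
  2: 8
  3: 7, 9
  4: 6, 8
  5: 6, 9

Step 2: Greedily match left vertices, then look for augmenting paths:
  Match 1 -- 10
  Match 2 -- 8
  Match 3 -- 7
  Match 4 -- 6
  Match 5 -- 9
  No augmenting path remains.

Step 3: Verify this is maximum:
  Matching size 5 = min(|L|, |R|) = min(5, 5), which is an upper bound, so this matching is maximum.

Maximum matching: {(1,10), (2,8), (3,7), (4,6), (5,9)}
Size: 5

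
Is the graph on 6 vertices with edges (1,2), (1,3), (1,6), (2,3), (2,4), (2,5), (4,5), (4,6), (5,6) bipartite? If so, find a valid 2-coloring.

Step 1: Attempt 2-coloring using BFS:
  Start at vertex 1, assign color 0
  Color vertex 2 with color 1 (neighbor of 1)
  Color vertex 3 with color 1 (neighbor of 1)
  Color vertex 6 with color 1 (neighbor of 1)

Step 2: Conflict found! Vertices 2 and 3 are adjacent but have the same color.
This means the graph contains an odd cycle.

The graph is NOT bipartite.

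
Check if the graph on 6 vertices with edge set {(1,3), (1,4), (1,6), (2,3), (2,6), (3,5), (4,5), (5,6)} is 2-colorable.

Step 1: Attempt 2-coloring using BFS:
  Start at vertex 1, assign color 0
  Color vertex 3 with color 1 (neighbor of 1)
  Color vertex 4 with color 1 (neighbor of 1)
  Color vertex 6 with color 1 (neighbor of 1)
  Color vertex 2 with color 0 (neighbor of 3)
  Color vertex 5 with color 0 (neighbor of 3)

Step 2: 2-coloring succeeded. No conflicts found.
  Set A (color 0): {1, 2, 5}
  Set B (color 1): {3, 4, 6}

The graph is bipartite with partition {1, 2, 5}, {3, 4, 6}.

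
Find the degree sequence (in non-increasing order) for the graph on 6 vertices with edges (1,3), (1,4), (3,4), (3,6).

Step 1: Count edges incident to each vertex:
  deg(1) = 2 (neighbors: 3, 4)
  deg(2) = 0 (neighbors: none)
  deg(3) = 3 (neighbors: 1, 4, 6)
  deg(4) = 2 (neighbors: 1, 3)
  deg(5) = 0 (neighbors: none)
  deg(6) = 1 (neighbors: 3)

Step 2: Sort degrees in non-increasing order:
  Degrees: [2, 0, 3, 2, 0, 1] -> sorted: [3, 2, 2, 1, 0, 0]

Degree sequence: [3, 2, 2, 1, 0, 0]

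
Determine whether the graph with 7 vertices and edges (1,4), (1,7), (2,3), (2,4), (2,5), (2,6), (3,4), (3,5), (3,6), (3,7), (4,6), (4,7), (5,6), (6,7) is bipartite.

Step 1: Attempt 2-coloring using BFS:
  Start at vertex 1, assign color 0
  Color vertex 4 with color 1 (neighbor of 1)
  Color vertex 7 with color 1 (neighbor of 1)
  Color vertex 2 with color 0 (neighbor of 4)
  Color vertex 3 with color 0 (neighbor of 4)
  Color vertex 6 with color 0 (neighbor of 4)

Step 2: Conflict found! Vertices 4 and 7 are adjacent but have the same color.
This means the graph contains an odd cycle.

The graph is NOT bipartite.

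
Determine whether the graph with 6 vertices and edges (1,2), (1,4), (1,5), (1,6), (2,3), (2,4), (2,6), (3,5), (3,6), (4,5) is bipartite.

Step 1: Attempt 2-coloring using BFS:
  Start at vertex 1, assign color 0
  Color vertex 2 with color 1 (neighbor of 1)
  Color vertex 4 with color 1 (neighbor of 1)
  Color vertex 5 with color 1 (neighbor of 1)
  Color vertex 6 with color 1 (neighbor of 1)
  Color vertex 3 with color 0 (neighbor of 2)

Step 2: Conflict found! Vertices 2 and 4 are adjacent but have the same color.
This means the graph contains an odd cycle.

The graph is NOT bipartite.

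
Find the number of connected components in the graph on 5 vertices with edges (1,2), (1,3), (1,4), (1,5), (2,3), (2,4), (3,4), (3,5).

Step 1: Build adjacency list from edges:
  1: 2, 3, 4, 5
  2: 1, 3, 4
  3: 1, 2, 4, 5
  4: 1, 2, 3
  5: 1, 3

Step 2: Run BFS/DFS from vertex 1:
  Visited: {1, 2, 3, 4, 5}
  Reached 5 of 5 vertices

Step 3: All 5 vertices reached from vertex 1, so the graph is connected.
Number of connected components: 1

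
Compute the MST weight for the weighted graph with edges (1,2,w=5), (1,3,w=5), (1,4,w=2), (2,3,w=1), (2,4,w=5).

Apply Kruskal's algorithm (sort edges by weight, add if no cycle):

Sorted edges by weight:
  (2,3) w=1
  (1,4) w=2
  (1,3) w=5
  (1,2) w=5
  (2,4) w=5

Add edge (2,3) w=1 -- no cycle. Running total: 1
Add edge (1,4) w=2 -- no cycle. Running total: 3
Add edge (1,3) w=5 -- no cycle. Running total: 8

MST edges: (2,3,w=1), (1,4,w=2), (1,3,w=5)
Total MST weight: 1 + 2 + 5 = 8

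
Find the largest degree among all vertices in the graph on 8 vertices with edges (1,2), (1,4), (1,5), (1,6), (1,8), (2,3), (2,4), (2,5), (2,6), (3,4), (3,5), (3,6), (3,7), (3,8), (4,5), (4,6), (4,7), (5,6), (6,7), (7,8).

Step 1: Count edges incident to each vertex:
  deg(1) = 5 (neighbors: 2, 4, 5, 6, 8)
  deg(2) = 5 (neighbors: 1, 3, 4, 5, 6)
  deg(3) = 6 (neighbors: 2, 4, 5, 6, 7, 8)
  deg(4) = 6 (neighbors: 1, 2, 3, 5, 6, 7)
  deg(5) = 5 (neighbors: 1, 2, 3, 4, 6)
  deg(6) = 6 (neighbors: 1, 2, 3, 4, 5, 7)
  deg(7) = 4 (neighbors: 3, 4, 6, 8)
  deg(8) = 3 (neighbors: 1, 3, 7)

Step 2: Find maximum:
  max(5, 5, 6, 6, 5, 6, 4, 3) = 6 (vertex 3)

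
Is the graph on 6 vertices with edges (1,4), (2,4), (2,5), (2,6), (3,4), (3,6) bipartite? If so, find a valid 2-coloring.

Step 1: Attempt 2-coloring using BFS:
  Start at vertex 1, assign color 0
  Color vertex 4 with color 1 (neighbor of 1)
  Color vertex 2 with color 0 (neighbor of 4)
  Color vertex 3 with color 0 (neighbor of 4)
  Color vertex 5 with color 1 (neighbor of 2)
  Color vertex 6 with color 1 (neighbor of 2)

Step 2: 2-coloring succeeded. No conflicts found.
  Set A (color 0): {1, 2, 3}
  Set B (color 1): {4, 5, 6}

The graph is bipartite with partition {1, 2, 3}, {4, 5, 6}.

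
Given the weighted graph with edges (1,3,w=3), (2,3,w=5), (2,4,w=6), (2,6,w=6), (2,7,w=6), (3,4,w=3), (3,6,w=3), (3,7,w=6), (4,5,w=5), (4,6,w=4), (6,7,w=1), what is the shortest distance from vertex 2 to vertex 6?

Step 1: Build adjacency list with weights:
  1: 3(w=3)
  2: 3(w=5), 4(w=6), 6(w=6), 7(w=6)
  3: 1(w=3), 2(w=5), 4(w=3), 6(w=3), 7(w=6)
  4: 2(w=6), 3(w=3), 5(w=5), 6(w=4)
  5: 4(w=5)
  6: 2(w=6), 3(w=3), 4(w=4), 7(w=1)
  7: 2(w=6), 3(w=6), 6(w=1)

Step 2: Apply Dijkstra's algorithm from vertex 2:
  Visit vertex 2 (distance=0)
    Update dist[3] = 5
    Update dist[4] = 6
    Update dist[6] = 6
    Update dist[7] = 6
  Visit vertex 3 (distance=5)
    Update dist[1] = 8
  Visit vertex 4 (distance=6)
    Update dist[5] = 11
  Visit vertex 6 (distance=6)

Step 3: Shortest path: 2 -> 6
Total weight: 6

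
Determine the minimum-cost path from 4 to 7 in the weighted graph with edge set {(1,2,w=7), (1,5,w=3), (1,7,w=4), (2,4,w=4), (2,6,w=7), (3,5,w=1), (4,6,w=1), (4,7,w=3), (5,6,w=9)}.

Step 1: Build adjacency list with weights:
  1: 2(w=7), 5(w=3), 7(w=4)
  2: 1(w=7), 4(w=4), 6(w=7)
  3: 5(w=1)
  4: 2(w=4), 6(w=1), 7(w=3)
  5: 1(w=3), 3(w=1), 6(w=9)
  6: 2(w=7), 4(w=1), 5(w=9)
  7: 1(w=4), 4(w=3)

Step 2: Apply Dijkstra's algorithm from vertex 4:
  Visit vertex 4 (distance=0)
    Update dist[2] = 4
    Update dist[6] = 1
    Update dist[7] = 3
  Visit vertex 6 (distance=1)
    Update dist[5] = 10
  Visit vertex 7 (distance=3)
    Update dist[1] = 7

Step 3: Shortest path: 4 -> 7
Total weight: 3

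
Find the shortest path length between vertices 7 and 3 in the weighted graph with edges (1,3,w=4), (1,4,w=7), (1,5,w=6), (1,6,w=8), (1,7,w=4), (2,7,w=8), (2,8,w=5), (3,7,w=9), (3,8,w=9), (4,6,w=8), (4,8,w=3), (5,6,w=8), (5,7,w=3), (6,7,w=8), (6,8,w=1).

Step 1: Build adjacency list with weights:
  1: 3(w=4), 4(w=7), 5(w=6), 6(w=8), 7(w=4)
  2: 7(w=8), 8(w=5)
  3: 1(w=4), 7(w=9), 8(w=9)
  4: 1(w=7), 6(w=8), 8(w=3)
  5: 1(w=6), 6(w=8), 7(w=3)
  6: 1(w=8), 4(w=8), 5(w=8), 7(w=8), 8(w=1)
  7: 1(w=4), 2(w=8), 3(w=9), 5(w=3), 6(w=8)
  8: 2(w=5), 3(w=9), 4(w=3), 6(w=1)

Step 2: Apply Dijkstra's algorithm from vertex 7:
  Visit vertex 7 (distance=0)
    Update dist[1] = 4
    Update dist[2] = 8
    Update dist[3] = 9
    Update dist[5] = 3
    Update dist[6] = 8
  Visit vertex 5 (distance=3)
  Visit vertex 1 (distance=4)
    Update dist[3] = 8
    Update dist[4] = 11
  Visit vertex 2 (distance=8)
    Update dist[8] = 13
  Visit vertex 3 (distance=8)

Step 3: Shortest path: 7 -> 1 -> 3
Total weight: 4 + 4 = 8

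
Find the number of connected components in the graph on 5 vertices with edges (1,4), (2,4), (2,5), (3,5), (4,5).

Step 1: Build adjacency list from edges:
  1: 4
  2: 4, 5
  3: 5
  4: 1, 2, 5
  5: 2, 3, 4

Step 2: Run BFS/DFS from vertex 1:
  Visited: {1, 4, 2, 5, 3}
  Reached 5 of 5 vertices

Step 3: All 5 vertices reached from vertex 1, so the graph is connected.
Number of connected components: 1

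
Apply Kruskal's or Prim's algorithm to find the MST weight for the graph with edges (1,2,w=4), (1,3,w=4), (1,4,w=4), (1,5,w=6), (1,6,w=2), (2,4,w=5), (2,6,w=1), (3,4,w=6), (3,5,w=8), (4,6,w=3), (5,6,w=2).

Apply Kruskal's algorithm (sort edges by weight, add if no cycle):

Sorted edges by weight:
  (2,6) w=1
  (1,6) w=2
  (5,6) w=2
  (4,6) w=3
  (1,4) w=4
  (1,3) w=4
  (1,2) w=4
  (2,4) w=5
  (1,5) w=6
  (3,4) w=6
  (3,5) w=8

Add edge (2,6) w=1 -- no cycle. Running total: 1
Add edge (1,6) w=2 -- no cycle. Running total: 3
Add edge (5,6) w=2 -- no cycle. Running total: 5
Add edge (4,6) w=3 -- no cycle. Running total: 8
Skip edge (1,4) w=4 -- would create cycle
Add edge (1,3) w=4 -- no cycle. Running total: 12

MST edges: (2,6,w=1), (1,6,w=2), (5,6,w=2), (4,6,w=3), (1,3,w=4)
Total MST weight: 1 + 2 + 2 + 3 + 4 = 12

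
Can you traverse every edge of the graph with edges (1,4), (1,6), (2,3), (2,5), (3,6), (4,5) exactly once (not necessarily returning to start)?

Step 1: Find the degree of each vertex:
  deg(1) = 2
  deg(2) = 2
  deg(3) = 2
  deg(4) = 2
  deg(5) = 2
  deg(6) = 2

Step 2: Count vertices with odd degree:
  All vertices have even degree (0 odd-degree vertices)

Step 3: Apply Euler's theorem:
  - Eulerian circuit exists iff graph is connected and all vertices have even degree
  - Eulerian path exists iff graph is connected and has 0 or 2 odd-degree vertices

Graph is connected with 0 odd-degree vertices.
Both Eulerian circuit and Eulerian path exist.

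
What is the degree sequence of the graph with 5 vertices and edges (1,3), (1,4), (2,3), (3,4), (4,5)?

Step 1: Count edges incident to each vertex:
  deg(1) = 2 (neighbors: 3, 4)
  deg(2) = 1 (neighbors: 3)
  deg(3) = 3 (neighbors: 1, 2, 4)
  deg(4) = 3 (neighbors: 1, 3, 5)
  deg(5) = 1 (neighbors: 4)

Step 2: Sort degrees in non-increasing order:
  Degrees: [2, 1, 3, 3, 1] -> sorted: [3, 3, 2, 1, 1]

Degree sequence: [3, 3, 2, 1, 1]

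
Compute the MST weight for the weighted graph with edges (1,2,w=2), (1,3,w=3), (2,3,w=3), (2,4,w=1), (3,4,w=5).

Apply Kruskal's algorithm (sort edges by weight, add if no cycle):

Sorted edges by weight:
  (2,4) w=1
  (1,2) w=2
  (1,3) w=3
  (2,3) w=3
  (3,4) w=5

Add edge (2,4) w=1 -- no cycle. Running total: 1
Add edge (1,2) w=2 -- no cycle. Running total: 3
Add edge (1,3) w=3 -- no cycle. Running total: 6

MST edges: (2,4,w=1), (1,2,w=2), (1,3,w=3)
Total MST weight: 1 + 2 + 3 = 6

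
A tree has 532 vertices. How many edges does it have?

A tree on n vertices always has exactly n - 1 edges.
For n = 532: edges = 532 - 1 = 531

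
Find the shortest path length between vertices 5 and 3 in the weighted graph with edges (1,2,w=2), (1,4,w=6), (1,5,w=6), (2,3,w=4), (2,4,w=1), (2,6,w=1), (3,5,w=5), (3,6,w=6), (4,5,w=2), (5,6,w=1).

Step 1: Build adjacency list with weights:
  1: 2(w=2), 4(w=6), 5(w=6)
  2: 1(w=2), 3(w=4), 4(w=1), 6(w=1)
  3: 2(w=4), 5(w=5), 6(w=6)
  4: 1(w=6), 2(w=1), 5(w=2)
  5: 1(w=6), 3(w=5), 4(w=2), 6(w=1)
  6: 2(w=1), 3(w=6), 5(w=1)

Step 2: Apply Dijkstra's algorithm from vertex 5:
  Visit vertex 5 (distance=0)
    Update dist[1] = 6
    Update dist[3] = 5
    Update dist[4] = 2
    Update dist[6] = 1
  Visit vertex 6 (distance=1)
    Update dist[2] = 2
  Visit vertex 2 (distance=2)
    Update dist[1] = 4
  Visit vertex 4 (distance=2)
  Visit vertex 1 (distance=4)
  Visit vertex 3 (distance=5)

Step 3: Shortest path: 5 -> 3
Total weight: 5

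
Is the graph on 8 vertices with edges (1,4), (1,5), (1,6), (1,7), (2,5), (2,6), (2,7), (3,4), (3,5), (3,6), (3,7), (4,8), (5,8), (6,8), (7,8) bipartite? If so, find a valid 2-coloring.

Step 1: Attempt 2-coloring using BFS:
  Start at vertex 1, assign color 0
  Color vertex 4 with color 1 (neighbor of 1)
  Color vertex 5 with color 1 (neighbor of 1)
  Color vertex 6 with color 1 (neighbor of 1)
  Color vertex 7 with color 1 (neighbor of 1)
  Color vertex 3 with color 0 (neighbor of 4)
  Color vertex 8 with color 0 (neighbor of 4)
  Color vertex 2 with color 0 (neighbor of 5)

Step 2: 2-coloring succeeded. No conflicts found.
  Set A (color 0): {1, 2, 3, 8}
  Set B (color 1): {4, 5, 6, 7}

The graph is bipartite with partition {1, 2, 3, 8}, {4, 5, 6, 7}.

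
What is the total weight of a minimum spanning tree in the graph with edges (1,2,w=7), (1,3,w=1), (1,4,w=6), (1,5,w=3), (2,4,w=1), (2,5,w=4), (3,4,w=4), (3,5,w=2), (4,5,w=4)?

Apply Kruskal's algorithm (sort edges by weight, add if no cycle):

Sorted edges by weight:
  (1,3) w=1
  (2,4) w=1
  (3,5) w=2
  (1,5) w=3
  (2,5) w=4
  (3,4) w=4
  (4,5) w=4
  (1,4) w=6
  (1,2) w=7

Add edge (1,3) w=1 -- no cycle. Running total: 1
Add edge (2,4) w=1 -- no cycle. Running total: 2
Add edge (3,5) w=2 -- no cycle. Running total: 4
Skip edge (1,5) w=3 -- would create cycle
Add edge (2,5) w=4 -- no cycle. Running total: 8

MST edges: (1,3,w=1), (2,4,w=1), (3,5,w=2), (2,5,w=4)
Total MST weight: 1 + 1 + 2 + 4 = 8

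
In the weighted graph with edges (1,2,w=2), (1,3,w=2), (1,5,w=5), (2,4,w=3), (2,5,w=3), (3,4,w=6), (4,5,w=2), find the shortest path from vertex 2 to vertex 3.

Step 1: Build adjacency list with weights:
  1: 2(w=2), 3(w=2), 5(w=5)
  2: 1(w=2), 4(w=3), 5(w=3)
  3: 1(w=2), 4(w=6)
  4: 2(w=3), 3(w=6), 5(w=2)
  5: 1(w=5), 2(w=3), 4(w=2)

Step 2: Apply Dijkstra's algorithm from vertex 2:
  Visit vertex 2 (distance=0)
    Update dist[1] = 2
    Update dist[4] = 3
    Update dist[5] = 3
  Visit vertex 1 (distance=2)
    Update dist[3] = 4
  Visit vertex 4 (distance=3)
  Visit vertex 5 (distance=3)
  Visit vertex 3 (distance=4)

Step 3: Shortest path: 2 -> 1 -> 3
Total weight: 2 + 2 = 4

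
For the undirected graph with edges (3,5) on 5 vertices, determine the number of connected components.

Step 1: Build adjacency list from edges:
  1: (none)
  2: (none)
  3: 5
  4: (none)
  5: 3

Step 2: Run BFS/DFS from vertex 1:
  Visited: {1}
  Reached 1 of 5 vertices

Step 3: Only 1 of 5 vertices reached. Graph is disconnected.
Connected components: {1}, {2}, {3, 5}, {4}
Number of connected components: 4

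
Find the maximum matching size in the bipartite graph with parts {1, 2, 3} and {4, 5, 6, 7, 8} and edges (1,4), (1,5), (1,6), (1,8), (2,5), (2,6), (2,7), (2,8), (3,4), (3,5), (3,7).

Step 1: List the neighbors of each left vertex:
  1: 4, 5, 6, 8
  2: 5, 6, 7, 8
  3: 4, 5, 7

Step 2: Greedily match left vertices, then look for augmenting paths:
  Match 1 -- 4
  Match 2 -- 5
  Match 3 -- 7
  No augmenting path remains.

Step 3: Verify this is maximum:
  Matching size 3 = min(|L|, |R|) = min(3, 5), which is an upper bound, so this matching is maximum.

Maximum matching: {(1,4), (2,5), (3,7)}
Size: 3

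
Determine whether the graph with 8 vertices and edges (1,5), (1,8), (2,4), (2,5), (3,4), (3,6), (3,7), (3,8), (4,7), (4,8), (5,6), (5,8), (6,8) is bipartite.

Step 1: Attempt 2-coloring using BFS:
  Start at vertex 1, assign color 0
  Color vertex 5 with color 1 (neighbor of 1)
  Color vertex 8 with color 1 (neighbor of 1)
  Color vertex 2 with color 0 (neighbor of 5)
  Color vertex 6 with color 0 (neighbor of 5)

Step 2: Conflict found! Vertices 5 and 8 are adjacent but have the same color.
This means the graph contains an odd cycle.

The graph is NOT bipartite.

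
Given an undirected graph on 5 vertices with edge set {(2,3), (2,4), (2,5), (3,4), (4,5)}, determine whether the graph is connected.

Step 1: Build adjacency list from edges:
  1: (none)
  2: 3, 4, 5
  3: 2, 4
  4: 2, 3, 5
  5: 2, 4

Step 2: Run BFS/DFS from vertex 1:
  Visited: {1}
  Reached 1 of 5 vertices

Step 3: Only 1 of 5 vertices reached. Graph is disconnected.
Connected components: {1}, {2, 3, 4, 5}
Answer: No, the graph is not connected (2 components).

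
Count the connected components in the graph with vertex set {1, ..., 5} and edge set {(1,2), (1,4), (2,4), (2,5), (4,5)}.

Step 1: Build adjacency list from edges:
  1: 2, 4
  2: 1, 4, 5
  3: (none)
  4: 1, 2, 5
  5: 2, 4

Step 2: Run BFS/DFS from vertex 1:
  Visited: {1, 2, 4, 5}
  Reached 4 of 5 vertices

Step 3: Only 4 of 5 vertices reached. Graph is disconnected.
Connected components: {1, 2, 4, 5}, {3}
Number of connected components: 2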